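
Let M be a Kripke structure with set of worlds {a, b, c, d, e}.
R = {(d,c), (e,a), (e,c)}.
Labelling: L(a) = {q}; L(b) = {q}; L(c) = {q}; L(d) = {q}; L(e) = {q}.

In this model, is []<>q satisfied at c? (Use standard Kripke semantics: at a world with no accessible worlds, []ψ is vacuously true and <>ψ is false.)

Yes

Recall that []ψ holds at a world iff ψ holds at every accessible world, and <>ψ holds iff ψ holds at some accessible world.
At c: no accessible worlds, so []<>q holds vacuously.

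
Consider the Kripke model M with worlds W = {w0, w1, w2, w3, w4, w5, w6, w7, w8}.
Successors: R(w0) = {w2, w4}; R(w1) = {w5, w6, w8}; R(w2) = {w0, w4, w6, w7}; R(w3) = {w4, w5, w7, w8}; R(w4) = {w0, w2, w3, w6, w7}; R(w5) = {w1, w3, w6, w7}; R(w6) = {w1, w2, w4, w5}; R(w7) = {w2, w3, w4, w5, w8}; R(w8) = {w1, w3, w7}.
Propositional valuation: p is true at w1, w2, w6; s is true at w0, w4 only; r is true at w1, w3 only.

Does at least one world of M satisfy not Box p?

Yes

Let φ = not Box p. Evaluate φ at each world:
  w0 (successors {w2, w4}): φ is true.
  w1 (successors {w5, w6, w8}): φ is true.
  w2 (successors {w0, w4, w6, w7}): φ is true.
  w3 (successors {w4, w5, w7, w8}): φ is true.
  w4 (successors {w0, w2, w3, w6, w7}): φ is true.
  w5 (successors {w1, w3, w6, w7}): φ is true.
  w6 (successors {w1, w2, w4, w5}): φ is true.
  w7 (successors {w2, w3, w4, w5, w8}): φ is true.
  w8 (successors {w1, w3, w7}): φ is true.
Detail at w0 (witness):
  At w0: Box p is false, so not Box p is true.
    At w0: Box p requires p at every successor {w2, w4}.
      p fails at w4, so Box p is false at w0.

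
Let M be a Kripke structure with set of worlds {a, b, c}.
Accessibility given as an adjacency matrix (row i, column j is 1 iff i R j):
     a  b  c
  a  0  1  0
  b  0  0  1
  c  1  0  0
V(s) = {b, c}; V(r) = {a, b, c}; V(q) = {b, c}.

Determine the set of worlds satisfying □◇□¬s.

a

Let φ = □◇□¬s. Evaluate φ at each world:
  a (successors {b}): φ is true.
  b (successors {c}): φ is false.
  c (successors {a}): φ is false.
For instance, at b:
  At b: □◇□¬s requires ◇□¬s at every successor {c}.
    ◇□¬s fails at c, so □◇□¬s is false at b.
      At c: ◇□¬s requires □¬s at some successor in {a}.
        At a: □¬s is false.
      So ◇□¬s is false at c.
Satisfying worlds: {a}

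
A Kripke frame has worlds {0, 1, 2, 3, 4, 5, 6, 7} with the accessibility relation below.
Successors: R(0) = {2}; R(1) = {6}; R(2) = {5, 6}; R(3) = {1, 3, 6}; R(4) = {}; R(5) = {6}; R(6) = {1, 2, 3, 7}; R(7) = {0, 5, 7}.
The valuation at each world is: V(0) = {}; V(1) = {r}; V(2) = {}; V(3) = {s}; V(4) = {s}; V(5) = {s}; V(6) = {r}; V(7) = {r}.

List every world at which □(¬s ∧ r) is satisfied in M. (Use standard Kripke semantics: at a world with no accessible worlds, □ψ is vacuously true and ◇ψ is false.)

Let φ = □(¬s ∧ r). Evaluate φ at each world:
  0 (successors {2}): φ is false.
  1 (successors {6}): φ is true.
  2 (successors {5, 6}): φ is false.
  3 (successors {1, 3, 6}): φ is false.
  4 (successors ∅): φ is true.
  5 (successors {6}): φ is true.
  6 (successors {1, 2, 3, 7}): φ is false.
  7 (successors {0, 5, 7}): φ is false.
For instance, at 2:
  At 2: □(¬s ∧ r) requires ¬s ∧ r at every successor {5, 6}.
    ¬s ∧ r fails at 5, so □(¬s ∧ r) is false at 2.
Satisfying worlds: {1, 4, 5}

1, 4, 5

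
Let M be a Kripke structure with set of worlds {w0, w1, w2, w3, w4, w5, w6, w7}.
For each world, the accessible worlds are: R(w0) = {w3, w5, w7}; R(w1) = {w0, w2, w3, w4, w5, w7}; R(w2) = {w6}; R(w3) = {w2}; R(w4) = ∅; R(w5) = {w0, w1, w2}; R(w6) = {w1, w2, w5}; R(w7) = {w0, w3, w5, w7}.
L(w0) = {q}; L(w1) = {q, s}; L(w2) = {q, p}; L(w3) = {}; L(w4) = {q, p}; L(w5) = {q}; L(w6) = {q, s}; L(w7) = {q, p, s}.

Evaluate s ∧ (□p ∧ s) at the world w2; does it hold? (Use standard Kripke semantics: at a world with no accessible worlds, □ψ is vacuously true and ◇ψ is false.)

No

At w2: s is false, □p ∧ s is false, so s ∧ (□p ∧ s) is false.
  At w2: □p is false, s is false, so □p ∧ s is false.
    At w2: □p requires p at every successor {w6}.
      p fails at w6, so □p is false at w2.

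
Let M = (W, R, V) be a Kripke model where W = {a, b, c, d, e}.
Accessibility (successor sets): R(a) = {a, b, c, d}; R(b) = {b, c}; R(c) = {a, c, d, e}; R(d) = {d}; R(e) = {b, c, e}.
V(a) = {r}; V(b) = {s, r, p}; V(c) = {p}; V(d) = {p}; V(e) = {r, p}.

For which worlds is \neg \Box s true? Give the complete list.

Let φ = \neg \Box s. Evaluate φ at each world:
  a (successors {a, b, c, d}): φ is true.
  b (successors {b, c}): φ is true.
  c (successors {a, c, d, e}): φ is true.
  d (successors {d}): φ is true.
  e (successors {b, c, e}): φ is true.
For instance, at a:
  At a: \Box s is false, so \neg \Box s is true.
    At a: \Box s requires s at every successor {a, b, c, d}.
      s fails at a, so \Box s is false at a.
Satisfying worlds: {a, b, c, d, e}

a, b, c, d, e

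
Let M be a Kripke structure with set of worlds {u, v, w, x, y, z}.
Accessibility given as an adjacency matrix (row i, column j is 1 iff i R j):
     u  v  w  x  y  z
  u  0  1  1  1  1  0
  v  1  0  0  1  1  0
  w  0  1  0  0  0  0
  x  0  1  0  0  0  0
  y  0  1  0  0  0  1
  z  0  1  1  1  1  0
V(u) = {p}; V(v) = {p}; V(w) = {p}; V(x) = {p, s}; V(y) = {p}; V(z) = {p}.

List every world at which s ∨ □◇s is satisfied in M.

w, x, y

Let φ = s ∨ □◇s. Evaluate φ at each world:
  u (successors {v, w, x, y}): φ is false.
  v (successors {u, x, y}): φ is false.
  w (successors {v}): φ is true.
  x (successors {v}): φ is true.
  y (successors {v, z}): φ is true.
  z (successors {v, w, x, y}): φ is false.
For instance, at z:
  At z: s is false, □◇s is false, so s ∨ □◇s is false.
    At z: □◇s requires ◇s at every successor {v, w, x, y}.
      ◇s fails at w, so □◇s is false at z.
Satisfying worlds: {w, x, y}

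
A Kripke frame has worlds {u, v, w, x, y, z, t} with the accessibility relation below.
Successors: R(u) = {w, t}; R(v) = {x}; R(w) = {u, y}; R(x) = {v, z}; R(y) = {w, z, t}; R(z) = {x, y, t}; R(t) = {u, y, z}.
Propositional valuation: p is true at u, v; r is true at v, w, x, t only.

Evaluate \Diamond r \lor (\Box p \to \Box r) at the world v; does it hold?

Yes

At v: \Diamond r is true, \Box p \to \Box r is true, so \Diamond r \lor (\Box p \to \Box r) is true.
  At v: \Diamond r requires r at some successor in {x}.
    r holds at x, so \Diamond r is true at v.
  At v: \Box p is false, \Box r is true, so \Box p \to \Box r is true.
    At v: \Box p requires p at every successor {x}.
      p fails at x, so \Box p is false at v.
    At v: \Box r requires r at every successor {x}.
      At x: r is true.
    So \Box r is true at v.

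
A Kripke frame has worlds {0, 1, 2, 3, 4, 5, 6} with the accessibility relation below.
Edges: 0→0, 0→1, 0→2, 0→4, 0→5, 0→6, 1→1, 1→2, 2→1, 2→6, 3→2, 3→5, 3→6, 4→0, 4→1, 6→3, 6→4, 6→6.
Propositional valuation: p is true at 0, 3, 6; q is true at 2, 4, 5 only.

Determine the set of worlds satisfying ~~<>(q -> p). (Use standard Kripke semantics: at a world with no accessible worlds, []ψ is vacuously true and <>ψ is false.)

0, 1, 2, 3, 4, 6

Let φ = ~~<>(q -> p). Evaluate φ at each world:
  0 (successors {0, 1, 2, 4, 5, 6}): φ is true.
  1 (successors {1, 2}): φ is true.
  2 (successors {1, 6}): φ is true.
  3 (successors {2, 5, 6}): φ is true.
  4 (successors {0, 1}): φ is true.
  5 (successors ∅): φ is false.
  6 (successors {3, 4, 6}): φ is true.
For instance, at 1:
  At 1: ~<>(q -> p) is false, so ~~<>(q -> p) is true.
    At 1: <>(q -> p) is true, so ~<>(q -> p) is false.
      At 1: <>(q -> p) requires q -> p at some successor in {1, 2}.
        q -> p holds at 1, so <>(q -> p) is true at 1.
Satisfying worlds: {0, 1, 2, 3, 4, 6}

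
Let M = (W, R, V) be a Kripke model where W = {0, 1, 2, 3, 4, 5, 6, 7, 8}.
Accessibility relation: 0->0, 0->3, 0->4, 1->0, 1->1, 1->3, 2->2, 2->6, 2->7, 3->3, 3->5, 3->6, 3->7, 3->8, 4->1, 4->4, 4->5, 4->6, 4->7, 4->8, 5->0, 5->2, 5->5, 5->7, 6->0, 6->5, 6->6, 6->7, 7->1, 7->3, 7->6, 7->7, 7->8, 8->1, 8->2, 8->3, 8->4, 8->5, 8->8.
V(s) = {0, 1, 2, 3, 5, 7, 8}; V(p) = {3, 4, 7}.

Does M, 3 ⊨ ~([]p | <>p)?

No

At 3: []p | <>p is true, so ~([]p | <>p) is false.
  At 3: []p is false, <>p is true, so []p | <>p is true.
    At 3: []p requires p at every successor {3, 5, 6, 7, 8}.
      p fails at 5, so []p is false at 3.
    At 3: <>p requires p at some successor in {3, 5, 6, 7, 8}.
      p holds at 3, so <>p is true at 3.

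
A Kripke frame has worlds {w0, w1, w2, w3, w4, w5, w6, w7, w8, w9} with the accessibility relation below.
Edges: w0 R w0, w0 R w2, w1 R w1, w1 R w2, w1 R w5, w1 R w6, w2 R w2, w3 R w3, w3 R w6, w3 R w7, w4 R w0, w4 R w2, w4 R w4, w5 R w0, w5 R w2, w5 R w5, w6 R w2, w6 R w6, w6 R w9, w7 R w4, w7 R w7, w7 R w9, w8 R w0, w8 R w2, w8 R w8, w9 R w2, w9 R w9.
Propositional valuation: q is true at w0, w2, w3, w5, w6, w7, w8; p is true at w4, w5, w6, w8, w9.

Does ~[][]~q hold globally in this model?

Yes

Let φ = ~[][]~q. Evaluate φ at each world:
  w0 (successors {w0, w2}): φ is true.
  w1 (successors {w1, w2, w5, w6}): φ is true.
  w2 (successors {w2}): φ is true.
  w3 (successors {w3, w6, w7}): φ is true.
  w4 (successors {w0, w2, w4}): φ is true.
  w5 (successors {w0, w2, w5}): φ is true.
  w6 (successors {w2, w6, w9}): φ is true.
  w7 (successors {w4, w7, w9}): φ is true.
  w8 (successors {w0, w2, w8}): φ is true.
  w9 (successors {w2, w9}): φ is true.
For instance, at w6:
  At w6: [][]~q is false, so ~[][]~q is true.
    At w6: [][]~q requires []~q at every successor {w2, w6, w9}.
      []~q fails at w2, so [][]~q is false at w6.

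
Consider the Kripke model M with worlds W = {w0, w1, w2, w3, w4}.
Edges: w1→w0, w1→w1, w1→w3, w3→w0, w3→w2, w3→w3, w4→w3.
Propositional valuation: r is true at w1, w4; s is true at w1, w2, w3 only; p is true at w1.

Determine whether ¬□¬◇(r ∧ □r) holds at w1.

No

At w1: □¬◇(r ∧ □r) is true, so ¬□¬◇(r ∧ □r) is false.
  At w1: □¬◇(r ∧ □r) requires ¬◇(r ∧ □r) at every successor {w0, w1, w3}.
      At w0: ◇(r ∧ □r) is false, so ¬◇(r ∧ □r) is true.
      At w1: ◇(r ∧ □r) is false, so ¬◇(r ∧ □r) is true.
      At w3: ◇(r ∧ □r) is false, so ¬◇(r ∧ □r) is true.
  So □¬◇(r ∧ □r) is true at w1.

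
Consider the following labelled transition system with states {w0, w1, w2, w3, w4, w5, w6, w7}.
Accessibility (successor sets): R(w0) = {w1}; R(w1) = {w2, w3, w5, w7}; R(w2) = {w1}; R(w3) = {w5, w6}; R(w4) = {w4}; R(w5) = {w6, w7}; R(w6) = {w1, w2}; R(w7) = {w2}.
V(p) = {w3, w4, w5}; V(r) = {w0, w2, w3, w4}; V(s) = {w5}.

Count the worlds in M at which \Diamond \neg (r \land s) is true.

8

Recall that \Diamond ψ holds at a world iff ψ holds at some accessible world.
Let φ = \Diamond \neg (r \land s). Evaluate φ at each world:
  w0 (successors {w1}): φ is true.
  w1 (successors {w2, w3, w5, w7}): φ is true.
  w2 (successors {w1}): φ is true.
  w3 (successors {w5, w6}): φ is true.
  w4 (successors {w4}): φ is true.
  w5 (successors {w6, w7}): φ is true.
  w6 (successors {w1, w2}): φ is true.
  w7 (successors {w2}): φ is true.
For instance, at w5:
  At w5: \Diamond \neg (r \land s) requires \neg (r \land s) at some successor in {w6, w7}.
    \neg (r \land s) holds at w6, so \Diamond \neg (r \land s) is true at w5.
Satisfying worlds: {w0, w1, w2, w3, w4, w5, w6, w7}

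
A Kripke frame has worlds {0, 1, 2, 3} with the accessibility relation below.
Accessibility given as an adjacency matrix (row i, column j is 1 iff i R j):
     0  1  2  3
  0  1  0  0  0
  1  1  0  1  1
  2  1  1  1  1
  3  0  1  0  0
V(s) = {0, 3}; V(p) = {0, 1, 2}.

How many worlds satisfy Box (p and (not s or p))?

Let φ = Box (p and (not s or p)). Evaluate φ at each world:
  0 (successors {0}): φ is true.
  1 (successors {0, 2, 3}): φ is false.
  2 (successors {0, 1, 2, 3}): φ is false.
  3 (successors {1}): φ is true.
For instance, at 1:
  At 1: Box (p and (not s or p)) requires p and (not s or p) at every successor {0, 2, 3}.
    p and (not s or p) fails at 3, so Box (p and (not s or p)) is false at 1.
Satisfying worlds: {0, 3}

2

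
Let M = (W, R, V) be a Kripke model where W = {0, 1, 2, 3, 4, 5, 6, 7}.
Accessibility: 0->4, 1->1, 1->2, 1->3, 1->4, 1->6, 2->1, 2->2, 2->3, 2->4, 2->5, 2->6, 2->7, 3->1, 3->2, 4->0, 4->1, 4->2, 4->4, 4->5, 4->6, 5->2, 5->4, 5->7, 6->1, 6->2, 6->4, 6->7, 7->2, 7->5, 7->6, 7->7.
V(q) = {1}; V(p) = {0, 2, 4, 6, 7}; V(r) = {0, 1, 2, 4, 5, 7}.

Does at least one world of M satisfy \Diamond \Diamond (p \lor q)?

Let φ = \Diamond \Diamond (p \lor q). Evaluate φ at each world:
  0 (successors {4}): φ is true.
  1 (successors {1, 2, 3, 4, 6}): φ is true.
  2 (successors {1, 2, 3, 4, 5, 6, 7}): φ is true.
  3 (successors {1, 2}): φ is true.
  4 (successors {0, 1, 2, 4, 5, 6}): φ is true.
  5 (successors {2, 4, 7}): φ is true.
  6 (successors {1, 2, 4, 7}): φ is true.
  7 (successors {2, 5, 6, 7}): φ is true.
Detail at 0 (witness):
  At 0: \Diamond \Diamond (p \lor q) requires \Diamond (p \lor q) at some successor in {4}.
    \Diamond (p \lor q) holds at 4, so \Diamond \Diamond (p \lor q) is true at 0.
      At 4: \Diamond (p \lor q) requires p \lor q at some successor in {0, 1, 2, 4, 5, 6}.
        p \lor q holds at 0, so \Diamond (p \lor q) is true at 4.

Yes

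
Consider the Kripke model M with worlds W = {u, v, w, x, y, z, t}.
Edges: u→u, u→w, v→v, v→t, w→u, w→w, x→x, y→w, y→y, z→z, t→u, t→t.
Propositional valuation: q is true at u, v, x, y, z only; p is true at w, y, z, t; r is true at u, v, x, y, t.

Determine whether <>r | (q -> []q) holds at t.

Yes

At t: <>r is true, q -> []q is true, so <>r | (q -> []q) is true.
  At t: <>r requires r at some successor in {u, t}.
    r holds at u, so <>r is true at t.
  At t: q is false, []q is false, so q -> []q is true.
    At t: []q requires q at every successor {u, t}.
      q fails at t, so []q is false at t.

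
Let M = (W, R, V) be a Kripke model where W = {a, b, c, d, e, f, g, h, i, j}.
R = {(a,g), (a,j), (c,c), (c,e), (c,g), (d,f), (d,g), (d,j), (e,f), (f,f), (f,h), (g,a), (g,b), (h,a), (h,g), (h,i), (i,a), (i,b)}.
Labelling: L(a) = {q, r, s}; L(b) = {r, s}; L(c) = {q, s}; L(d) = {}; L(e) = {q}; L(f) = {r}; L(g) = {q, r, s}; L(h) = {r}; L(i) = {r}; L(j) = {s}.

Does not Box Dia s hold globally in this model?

Recall that Box ψ holds at a world iff ψ holds at every accessible world, and Dia ψ holds iff ψ holds at some accessible world.
Let φ = not Box Dia s. Evaluate φ at each world:
  a (successors {g, j}): φ is true.
  b (successors ∅): φ is false.
  c (successors {c, e, g}): φ is true.
  d (successors {f, g, j}): φ is true.
  e (successors {f}): φ is true.
  f (successors {f, h}): φ is true.
  g (successors {a, b}): φ is true.
  h (successors {a, g, i}): φ is false.
  i (successors {a, b}): φ is true.
  j (successors ∅): φ is false.
Detail at b (counterexample):
  At b: Box Dia s is true, so not Box Dia s is false.
    At b: no accessible worlds, so Box Dia s holds vacuously.

No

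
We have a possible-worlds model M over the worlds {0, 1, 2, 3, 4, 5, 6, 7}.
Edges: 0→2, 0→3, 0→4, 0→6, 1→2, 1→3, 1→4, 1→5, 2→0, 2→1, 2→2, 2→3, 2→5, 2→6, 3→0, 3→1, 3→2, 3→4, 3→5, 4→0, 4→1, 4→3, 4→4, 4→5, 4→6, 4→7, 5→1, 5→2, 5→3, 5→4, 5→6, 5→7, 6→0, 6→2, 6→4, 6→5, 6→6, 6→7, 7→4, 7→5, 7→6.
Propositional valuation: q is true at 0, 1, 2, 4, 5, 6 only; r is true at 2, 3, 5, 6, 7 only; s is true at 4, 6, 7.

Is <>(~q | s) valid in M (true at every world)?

Yes

Let φ = <>(~q | s). Evaluate φ at each world:
  0 (successors {2, 3, 4, 6}): φ is true.
  1 (successors {2, 3, 4, 5}): φ is true.
  2 (successors {0, 1, 2, 3, 5, 6}): φ is true.
  3 (successors {0, 1, 2, 4, 5}): φ is true.
  4 (successors {0, 1, 3, 4, 5, 6, 7}): φ is true.
  5 (successors {1, 2, 3, 4, 6, 7}): φ is true.
  6 (successors {0, 2, 4, 5, 6, 7}): φ is true.
  7 (successors {4, 5, 6}): φ is true.
For instance, at 5:
  At 5: <>(~q | s) requires ~q | s at some successor in {1, 2, 3, 4, 6, 7}.
    ~q | s holds at 3, so <>(~q | s) is true at 5.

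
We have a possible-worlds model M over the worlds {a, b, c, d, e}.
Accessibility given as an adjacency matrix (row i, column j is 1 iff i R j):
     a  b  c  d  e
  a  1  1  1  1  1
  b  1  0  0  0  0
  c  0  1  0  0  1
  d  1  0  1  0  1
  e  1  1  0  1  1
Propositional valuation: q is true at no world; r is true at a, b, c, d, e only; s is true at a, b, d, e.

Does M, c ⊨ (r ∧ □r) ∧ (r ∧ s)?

No

Recall that □ψ holds at a world iff ψ holds at every accessible world, and ◇ψ holds iff ψ holds at some accessible world.
At c: r ∧ □r is true, r ∧ s is false, so (r ∧ □r) ∧ (r ∧ s) is false.
  At c: r is true, □r is true, so r ∧ □r is true.
    At c: □r requires r at every successor {b, e}.
      At b: r is true.
      At e: r is true.
    So □r is true at c.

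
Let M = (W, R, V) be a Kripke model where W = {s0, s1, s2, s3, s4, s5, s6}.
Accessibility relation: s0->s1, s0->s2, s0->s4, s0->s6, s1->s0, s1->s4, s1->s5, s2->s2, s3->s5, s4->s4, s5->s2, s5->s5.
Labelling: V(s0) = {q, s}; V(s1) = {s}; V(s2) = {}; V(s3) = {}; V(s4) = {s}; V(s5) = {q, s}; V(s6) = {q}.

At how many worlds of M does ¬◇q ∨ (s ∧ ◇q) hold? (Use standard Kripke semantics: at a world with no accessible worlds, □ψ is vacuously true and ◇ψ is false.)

Recall that ◇ψ holds at a world iff ψ holds at some accessible world.
Let φ = ¬◇q ∨ (s ∧ ◇q). Evaluate φ at each world:
  s0 (successors {s1, s2, s4, s6}): φ is true.
  s1 (successors {s0, s4, s5}): φ is true.
  s2 (successors {s2}): φ is true.
  s3 (successors {s5}): φ is false.
  s4 (successors {s4}): φ is true.
  s5 (successors {s2, s5}): φ is true.
  s6 (successors ∅): φ is true.
For instance, at s2:
  At s2: ¬◇q is true, s ∧ ◇q is false, so ¬◇q ∨ (s ∧ ◇q) is true.
    At s2: ◇q is false, so ¬◇q is true.
      At s2: ◇q requires q at some successor in {s2}.
        At s2: q is false.
      So ◇q is false at s2.
    At s2: s is false, ◇q is false, so s ∧ ◇q is false.
      At s2: ◇q requires q at some successor in {s2}.
        At s2: q is false.
      So ◇q is false at s2.
Satisfying worlds: {s0, s1, s2, s4, s5, s6}

6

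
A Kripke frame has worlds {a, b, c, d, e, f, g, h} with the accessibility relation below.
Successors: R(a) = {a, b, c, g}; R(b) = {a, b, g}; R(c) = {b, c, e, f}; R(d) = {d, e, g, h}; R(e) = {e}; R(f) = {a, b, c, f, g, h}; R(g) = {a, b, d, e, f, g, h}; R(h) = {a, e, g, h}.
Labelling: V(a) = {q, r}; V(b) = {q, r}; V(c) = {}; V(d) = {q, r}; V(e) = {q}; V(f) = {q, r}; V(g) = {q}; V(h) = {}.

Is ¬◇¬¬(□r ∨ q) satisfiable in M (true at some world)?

No

Let φ = ¬◇¬¬(□r ∨ q). Evaluate φ at each world:
  a (successors {a, b, c, g}): φ is false.
  b (successors {a, b, g}): φ is false.
  c (successors {b, c, e, f}): φ is false.
  d (successors {d, e, g, h}): φ is false.
  e (successors {e}): φ is false.
  f (successors {a, b, c, f, g, h}): φ is false.
  g (successors {a, b, d, e, f, g, h}): φ is false.
  h (successors {a, e, g, h}): φ is false.
For instance, at e:
  At e: ◇¬¬(□r ∨ q) is true, so ¬◇¬¬(□r ∨ q) is false.
    At e: ◇¬¬(□r ∨ q) requires ¬¬(□r ∨ q) at some successor in {e}.
      ¬¬(□r ∨ q) holds at e, so ◇¬¬(□r ∨ q) is true at e.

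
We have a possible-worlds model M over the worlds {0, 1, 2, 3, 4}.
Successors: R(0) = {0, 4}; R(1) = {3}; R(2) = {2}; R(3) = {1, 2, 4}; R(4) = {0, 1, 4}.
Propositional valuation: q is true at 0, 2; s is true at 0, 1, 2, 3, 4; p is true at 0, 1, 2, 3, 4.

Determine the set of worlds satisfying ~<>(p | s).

none

Recall that <>ψ holds at a world iff ψ holds at some accessible world.
Let φ = ~<>(p | s). Evaluate φ at each world:
  0 (successors {0, 4}): φ is false.
  1 (successors {3}): φ is false.
  2 (successors {2}): φ is false.
  3 (successors {1, 2, 4}): φ is false.
  4 (successors {0, 1, 4}): φ is false.
For instance, at 2:
  At 2: <>(p | s) is true, so ~<>(p | s) is false.
    At 2: <>(p | s) requires p | s at some successor in {2}.
      p | s holds at 2, so <>(p | s) is true at 2.
Satisfying worlds: none.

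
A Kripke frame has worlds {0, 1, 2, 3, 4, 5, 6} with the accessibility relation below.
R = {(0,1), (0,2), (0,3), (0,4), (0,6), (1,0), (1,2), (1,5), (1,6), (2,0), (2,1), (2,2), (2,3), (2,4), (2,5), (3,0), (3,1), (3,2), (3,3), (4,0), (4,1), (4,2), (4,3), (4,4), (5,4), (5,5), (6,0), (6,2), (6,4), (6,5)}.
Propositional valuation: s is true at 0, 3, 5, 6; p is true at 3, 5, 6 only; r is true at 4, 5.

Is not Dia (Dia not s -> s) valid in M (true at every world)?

No

Let φ = not Dia (Dia not s -> s). Evaluate φ at each world:
  0 (successors {1, 2, 3, 4, 6}): φ is false.
  1 (successors {0, 2, 5, 6}): φ is false.
  2 (successors {0, 1, 2, 3, 4, 5}): φ is false.
  3 (successors {0, 1, 2, 3}): φ is false.
  4 (successors {0, 1, 2, 3, 4}): φ is false.
  5 (successors {4, 5}): φ is false.
  6 (successors {0, 2, 4, 5}): φ is false.
Detail at 0 (counterexample):
  At 0: Dia (Dia not s -> s) is true, so not Dia (Dia not s -> s) is false.
    At 0: Dia (Dia not s -> s) requires Dia not s -> s at some successor in {1, 2, 3, 4, 6}.
      Dia not s -> s holds at 3, so Dia (Dia not s -> s) is true at 0.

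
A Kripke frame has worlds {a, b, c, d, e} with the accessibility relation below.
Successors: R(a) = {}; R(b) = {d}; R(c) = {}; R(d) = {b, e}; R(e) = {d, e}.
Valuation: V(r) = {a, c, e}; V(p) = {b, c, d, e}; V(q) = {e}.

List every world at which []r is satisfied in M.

a, c

Let φ = []r. Evaluate φ at each world:
  a (successors ∅): φ is true.
  b (successors {d}): φ is false.
  c (successors ∅): φ is true.
  d (successors {b, e}): φ is false.
  e (successors {d, e}): φ is false.
For instance, at d:
  At d: []r requires r at every successor {b, e}.
    r fails at b, so []r is false at d.
Satisfying worlds: {a, c}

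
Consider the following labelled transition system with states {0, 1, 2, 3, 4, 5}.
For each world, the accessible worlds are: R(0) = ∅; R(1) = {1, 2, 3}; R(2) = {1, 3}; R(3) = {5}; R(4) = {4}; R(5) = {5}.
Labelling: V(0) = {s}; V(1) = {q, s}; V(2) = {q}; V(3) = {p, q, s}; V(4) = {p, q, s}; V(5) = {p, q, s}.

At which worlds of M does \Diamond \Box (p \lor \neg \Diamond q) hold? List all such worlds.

Recall that \Box ψ holds at a world iff ψ holds at every accessible world, and \Diamond ψ holds iff ψ holds at some accessible world.
Let φ = \Diamond \Box (p \lor \neg \Diamond q). Evaluate φ at each world:
  0 (successors ∅): φ is false.
  1 (successors {1, 2, 3}): φ is true.
  2 (successors {1, 3}): φ is true.
  3 (successors {5}): φ is true.
  4 (successors {4}): φ is true.
  5 (successors {5}): φ is true.
For instance, at 5:
  At 5: \Diamond \Box (p \lor \neg \Diamond q) requires \Box (p \lor \neg \Diamond q) at some successor in {5}.
    \Box (p \lor \neg \Diamond q) holds at 5, so \Diamond \Box (p \lor \neg \Diamond q) is true at 5.
      At 5: \Box (p \lor \neg \Diamond q) requires p \lor \neg \Diamond q at every successor {5}.
        At 5: p \lor \neg \Diamond q is true.
      So \Box (p \lor \neg \Diamond q) is true at 5.
Satisfying worlds: {1, 2, 3, 4, 5}

1, 2, 3, 4, 5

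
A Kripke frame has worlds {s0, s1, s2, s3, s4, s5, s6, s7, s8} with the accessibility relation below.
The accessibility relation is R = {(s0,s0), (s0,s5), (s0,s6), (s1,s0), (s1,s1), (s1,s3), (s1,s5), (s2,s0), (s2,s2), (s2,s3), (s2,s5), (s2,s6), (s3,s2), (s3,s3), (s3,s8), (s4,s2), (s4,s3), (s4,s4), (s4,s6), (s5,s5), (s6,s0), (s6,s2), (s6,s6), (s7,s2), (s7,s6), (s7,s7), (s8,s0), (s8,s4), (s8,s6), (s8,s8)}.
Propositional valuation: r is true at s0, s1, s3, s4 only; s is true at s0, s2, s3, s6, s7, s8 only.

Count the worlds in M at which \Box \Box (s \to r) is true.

Let φ = \Box \Box (s \to r). Evaluate φ at each world:
  s0 (successors {s0, s5, s6}): φ is false.
  s1 (successors {s0, s1, s3, s5}): φ is false.
  s2 (successors {s0, s2, s3, s5, s6}): φ is false.
  s3 (successors {s2, s3, s8}): φ is false.
  s4 (successors {s2, s3, s4, s6}): φ is false.
  s5 (successors {s5}): φ is true.
  s6 (successors {s0, s2, s6}): φ is false.
  s7 (successors {s2, s6, s7}): φ is false.
  s8 (successors {s0, s4, s6, s8}): φ is false.
For instance, at s4:
  At s4: \Box \Box (s \to r) requires \Box (s \to r) at every successor {s2, s3, s4, s6}.
    \Box (s \to r) fails at s2, so \Box \Box (s \to r) is false at s4.
      At s2: \Box (s \to r) requires s \to r at every successor {s0, s2, s3, s5, s6}.
        s \to r fails at s2, so \Box (s \to r) is false at s2.
Satisfying worlds: {s5}

1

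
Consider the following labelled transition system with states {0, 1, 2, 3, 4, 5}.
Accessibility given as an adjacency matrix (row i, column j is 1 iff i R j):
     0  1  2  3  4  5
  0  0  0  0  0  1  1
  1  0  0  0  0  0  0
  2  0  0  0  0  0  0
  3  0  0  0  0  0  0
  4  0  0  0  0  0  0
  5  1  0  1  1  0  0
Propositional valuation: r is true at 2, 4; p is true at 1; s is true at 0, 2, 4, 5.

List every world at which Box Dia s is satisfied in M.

Let φ = Box Dia s. Evaluate φ at each world:
  0 (successors {4, 5}): φ is false.
  1 (successors ∅): φ is true.
  2 (successors ∅): φ is true.
  3 (successors ∅): φ is true.
  4 (successors ∅): φ is true.
  5 (successors {0, 2, 3}): φ is false.
For instance, at 0:
  At 0: Box Dia s requires Dia s at every successor {4, 5}.
    Dia s fails at 4, so Box Dia s is false at 0.
      At 4: no accessible worlds, so Dia s is false.
Satisfying worlds: {1, 2, 3, 4}

1, 2, 3, 4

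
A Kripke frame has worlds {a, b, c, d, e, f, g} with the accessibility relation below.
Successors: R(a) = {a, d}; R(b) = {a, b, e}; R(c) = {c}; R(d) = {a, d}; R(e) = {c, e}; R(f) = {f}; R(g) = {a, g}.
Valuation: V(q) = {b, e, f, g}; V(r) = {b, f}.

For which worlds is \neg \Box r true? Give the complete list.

Let φ = \neg \Box r. Evaluate φ at each world:
  a (successors {a, d}): φ is true.
  b (successors {a, b, e}): φ is true.
  c (successors {c}): φ is true.
  d (successors {a, d}): φ is true.
  e (successors {c, e}): φ is true.
  f (successors {f}): φ is false.
  g (successors {a, g}): φ is true.
For instance, at c:
  At c: \Box r is false, so \neg \Box r is true.
    At c: \Box r requires r at every successor {c}.
      r fails at c, so \Box r is false at c.
Satisfying worlds: {a, b, c, d, e, g}

a, b, c, d, e, g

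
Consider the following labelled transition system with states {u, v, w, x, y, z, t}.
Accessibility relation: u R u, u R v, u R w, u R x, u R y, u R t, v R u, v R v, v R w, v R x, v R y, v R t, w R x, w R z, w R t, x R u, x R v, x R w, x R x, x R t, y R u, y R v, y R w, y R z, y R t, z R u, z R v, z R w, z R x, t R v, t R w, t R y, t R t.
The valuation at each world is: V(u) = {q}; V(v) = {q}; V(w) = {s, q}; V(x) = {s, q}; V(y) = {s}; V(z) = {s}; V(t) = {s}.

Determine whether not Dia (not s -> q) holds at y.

At y: Dia (not s -> q) is true, so not Dia (not s -> q) is false.
  At y: Dia (not s -> q) requires not s -> q at some successor in {u, v, w, z, t}.
    not s -> q holds at u, so Dia (not s -> q) is true at y.

No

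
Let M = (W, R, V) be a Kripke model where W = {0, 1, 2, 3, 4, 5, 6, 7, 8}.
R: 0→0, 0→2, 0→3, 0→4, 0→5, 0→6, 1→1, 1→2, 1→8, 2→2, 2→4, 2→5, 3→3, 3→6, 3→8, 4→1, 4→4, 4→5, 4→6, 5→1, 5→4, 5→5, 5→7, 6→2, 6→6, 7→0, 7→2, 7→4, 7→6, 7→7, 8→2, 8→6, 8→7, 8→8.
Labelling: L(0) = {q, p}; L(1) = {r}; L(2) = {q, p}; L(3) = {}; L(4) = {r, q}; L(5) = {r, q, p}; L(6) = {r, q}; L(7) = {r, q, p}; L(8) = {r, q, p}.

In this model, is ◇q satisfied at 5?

At 5: ◇q requires q at some successor in {1, 4, 5, 7}.
  q holds at 4, so ◇q is true at 5.

Yes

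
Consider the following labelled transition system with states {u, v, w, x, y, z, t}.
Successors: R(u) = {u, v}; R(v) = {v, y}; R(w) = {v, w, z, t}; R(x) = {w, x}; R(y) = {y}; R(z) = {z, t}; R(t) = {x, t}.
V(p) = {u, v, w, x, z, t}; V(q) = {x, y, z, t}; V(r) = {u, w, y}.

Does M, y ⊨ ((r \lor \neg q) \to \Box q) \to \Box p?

At y: (r \lor \neg q) \to \Box q is true, \Box p is false, so ((r \lor \neg q) \to \Box q) \to \Box p is false.
  At y: r \lor \neg q is true, \Box q is true, so (r \lor \neg q) \to \Box q is true.
    At y: \Box q requires q at every successor {y}.
      At y: q is true.
    So \Box q is true at y.
  At y: \Box p requires p at every successor {y}.
    p fails at y, so \Box p is false at y.

No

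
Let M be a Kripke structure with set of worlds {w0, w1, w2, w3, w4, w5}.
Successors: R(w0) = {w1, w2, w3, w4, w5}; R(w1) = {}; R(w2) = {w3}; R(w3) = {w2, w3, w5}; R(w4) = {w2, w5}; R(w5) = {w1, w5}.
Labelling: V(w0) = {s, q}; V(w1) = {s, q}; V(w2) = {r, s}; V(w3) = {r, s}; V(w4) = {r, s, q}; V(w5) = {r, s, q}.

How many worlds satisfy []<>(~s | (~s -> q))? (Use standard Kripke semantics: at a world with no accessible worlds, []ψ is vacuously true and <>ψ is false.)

Recall that []ψ holds at a world iff ψ holds at every accessible world, and <>ψ holds iff ψ holds at some accessible world.
Let φ = []<>(~s | (~s -> q)). Evaluate φ at each world:
  w0 (successors {w1, w2, w3, w4, w5}): φ is false.
  w1 (successors ∅): φ is true.
  w2 (successors {w3}): φ is true.
  w3 (successors {w2, w3, w5}): φ is true.
  w4 (successors {w2, w5}): φ is true.
  w5 (successors {w1, w5}): φ is false.
For instance, at w4:
  At w4: []<>(~s | (~s -> q)) requires <>(~s | (~s -> q)) at every successor {w2, w5}.
      At w2: <>(~s | (~s -> q)) requires ~s | (~s -> q) at some successor in {w3}.
        ~s | (~s -> q) holds at w3, so <>(~s | (~s -> q)) is true at w2.
      At w5: <>(~s | (~s -> q)) requires ~s | (~s -> q) at some successor in {w1, w5}.
        ~s | (~s -> q) holds at w1, so <>(~s | (~s -> q)) is true at w5.
  So []<>(~s | (~s -> q)) is true at w4.
Satisfying worlds: {w1, w2, w3, w4}

4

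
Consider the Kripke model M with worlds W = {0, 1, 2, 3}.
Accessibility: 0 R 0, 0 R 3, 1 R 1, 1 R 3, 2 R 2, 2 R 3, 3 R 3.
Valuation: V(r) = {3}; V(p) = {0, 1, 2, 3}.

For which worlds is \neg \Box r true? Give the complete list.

0, 1, 2

Recall that \Box ψ holds at a world iff ψ holds at every accessible world, and \Diamond ψ holds iff ψ holds at some accessible world.
Let φ = \neg \Box r. Evaluate φ at each world:
  0 (successors {0, 3}): φ is true.
  1 (successors {1, 3}): φ is true.
  2 (successors {2, 3}): φ is true.
  3 (successors {3}): φ is false.
For instance, at 1:
  At 1: \Box r is false, so \neg \Box r is true.
    At 1: \Box r requires r at every successor {1, 3}.
      r fails at 1, so \Box r is false at 1.
Satisfying worlds: {0, 1, 2}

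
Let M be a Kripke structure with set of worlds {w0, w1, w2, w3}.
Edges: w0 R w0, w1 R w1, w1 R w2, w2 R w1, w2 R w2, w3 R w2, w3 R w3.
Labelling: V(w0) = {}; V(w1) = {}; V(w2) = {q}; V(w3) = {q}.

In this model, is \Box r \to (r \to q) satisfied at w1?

Yes

At w1: \Box r is false, r \to q is true, so \Box r \to (r \to q) is true.
  At w1: \Box r requires r at every successor {w1, w2}.
    r fails at w1, so \Box r is false at w1.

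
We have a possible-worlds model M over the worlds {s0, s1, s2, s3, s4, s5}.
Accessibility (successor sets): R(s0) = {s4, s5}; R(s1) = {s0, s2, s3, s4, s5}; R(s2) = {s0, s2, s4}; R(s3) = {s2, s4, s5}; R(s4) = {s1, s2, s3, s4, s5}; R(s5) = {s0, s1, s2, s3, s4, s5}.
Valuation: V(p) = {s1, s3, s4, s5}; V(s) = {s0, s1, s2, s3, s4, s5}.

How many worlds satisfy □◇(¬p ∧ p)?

0

Let φ = □◇(¬p ∧ p). Evaluate φ at each world:
  s0 (successors {s4, s5}): φ is false.
  s1 (successors {s0, s2, s3, s4, s5}): φ is false.
  s2 (successors {s0, s2, s4}): φ is false.
  s3 (successors {s2, s4, s5}): φ is false.
  s4 (successors {s1, s2, s3, s4, s5}): φ is false.
  s5 (successors {s0, s1, s2, s3, s4, s5}): φ is false.
For instance, at s3:
  At s3: □◇(¬p ∧ p) requires ◇(¬p ∧ p) at every successor {s2, s4, s5}.
    ◇(¬p ∧ p) fails at s2, so □◇(¬p ∧ p) is false at s3.
      At s2: ◇(¬p ∧ p) requires ¬p ∧ p at some successor in {s0, s2, s4}.
        At s0: ¬p ∧ p is false.
        At s2: ¬p ∧ p is false.
        At s4: ¬p ∧ p is false.
      So ◇(¬p ∧ p) is false at s2.
Satisfying worlds: none.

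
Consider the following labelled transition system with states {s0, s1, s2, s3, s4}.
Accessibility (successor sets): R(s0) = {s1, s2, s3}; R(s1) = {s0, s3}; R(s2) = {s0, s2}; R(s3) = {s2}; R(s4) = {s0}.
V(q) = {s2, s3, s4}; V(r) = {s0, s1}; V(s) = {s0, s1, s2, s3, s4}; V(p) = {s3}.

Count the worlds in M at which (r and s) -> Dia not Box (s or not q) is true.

Recall that Box ψ holds at a world iff ψ holds at every accessible world, and Dia ψ holds iff ψ holds at some accessible world.
Let φ = (r and s) -> Dia not Box (s or not q). Evaluate φ at each world:
  s0 (successors {s1, s2, s3}): φ is false.
  s1 (successors {s0, s3}): φ is false.
  s2 (successors {s0, s2}): φ is true.
  s3 (successors {s2}): φ is true.
  s4 (successors {s0}): φ is true.
For instance, at s0:
  At s0: r and s is true, Dia not Box (s or not q) is false, so (r and s) -> Dia not Box (s or not q) is false.
    At s0: Dia not Box (s or not q) requires not Box (s or not q) at some successor in {s1, s2, s3}.
      At s1: not Box (s or not q) is false.
      At s2: not Box (s or not q) is false.
      At s3: not Box (s or not q) is false.
    So Dia not Box (s or not q) is false at s0.
Satisfying worlds: {s2, s3, s4}

3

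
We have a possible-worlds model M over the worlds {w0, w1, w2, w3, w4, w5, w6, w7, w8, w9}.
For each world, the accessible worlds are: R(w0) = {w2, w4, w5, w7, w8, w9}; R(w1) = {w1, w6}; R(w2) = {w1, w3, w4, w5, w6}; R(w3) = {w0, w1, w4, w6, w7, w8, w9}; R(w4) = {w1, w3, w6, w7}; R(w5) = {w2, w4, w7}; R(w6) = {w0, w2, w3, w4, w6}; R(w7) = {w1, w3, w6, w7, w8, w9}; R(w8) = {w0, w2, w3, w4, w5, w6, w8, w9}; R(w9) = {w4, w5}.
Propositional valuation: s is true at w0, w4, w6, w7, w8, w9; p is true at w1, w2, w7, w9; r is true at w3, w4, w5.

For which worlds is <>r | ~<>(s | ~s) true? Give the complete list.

w0, w2, w3, w4, w5, w6, w7, w8, w9

Recall that <>ψ holds at a world iff ψ holds at some accessible world.
Let φ = <>r | ~<>(s | ~s). Evaluate φ at each world:
  w0 (successors {w2, w4, w5, w7, w8, w9}): φ is true.
  w1 (successors {w1, w6}): φ is false.
  w2 (successors {w1, w3, w4, w5, w6}): φ is true.
  w3 (successors {w0, w1, w4, w6, w7, w8, w9}): φ is true.
  w4 (successors {w1, w3, w6, w7}): φ is true.
  w5 (successors {w2, w4, w7}): φ is true.
  w6 (successors {w0, w2, w3, w4, w6}): φ is true.
  w7 (successors {w1, w3, w6, w7, w8, w9}): φ is true.
  w8 (successors {w0, w2, w3, w4, w5, w6, w8, w9}): φ is true.
  w9 (successors {w4, w5}): φ is true.
For instance, at w6:
  At w6: <>r is true, ~<>(s | ~s) is false, so <>r | ~<>(s | ~s) is true.
    At w6: <>r requires r at some successor in {w0, w2, w3, w4, w6}.
      r holds at w3, so <>r is true at w6.
    At w6: <>(s | ~s) is true, so ~<>(s | ~s) is false.
      At w6: <>(s | ~s) requires s | ~s at some successor in {w0, w2, w3, w4, w6}.
        s | ~s holds at w0, so <>(s | ~s) is true at w6.
Satisfying worlds: {w0, w2, w3, w4, w5, w6, w7, w8, w9}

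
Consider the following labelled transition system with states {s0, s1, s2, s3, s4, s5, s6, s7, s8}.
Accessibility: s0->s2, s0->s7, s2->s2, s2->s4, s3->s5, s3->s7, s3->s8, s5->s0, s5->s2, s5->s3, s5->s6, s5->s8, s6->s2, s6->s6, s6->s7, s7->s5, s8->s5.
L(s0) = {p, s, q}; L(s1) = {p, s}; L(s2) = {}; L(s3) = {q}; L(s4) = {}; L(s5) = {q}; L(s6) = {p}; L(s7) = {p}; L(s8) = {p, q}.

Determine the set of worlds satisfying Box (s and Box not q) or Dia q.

Let φ = Box (s and Box not q) or Dia q. Evaluate φ at each world:
  s0 (successors {s2, s7}): φ is false.
  s1 (successors ∅): φ is true.
  s2 (successors {s2, s4}): φ is false.
  s3 (successors {s5, s7, s8}): φ is true.
  s4 (successors ∅): φ is true.
  s5 (successors {s0, s2, s3, s6, s8}): φ is true.
  s6 (successors {s2, s6, s7}): φ is false.
  s7 (successors {s5}): φ is true.
  s8 (successors {s5}): φ is true.
For instance, at s3:
  At s3: Box (s and Box not q) is false, Dia q is true, so Box (s and Box not q) or Dia q is true.
    At s3: Box (s and Box not q) requires s and Box not q at every successor {s5, s7, s8}.
      s and Box not q fails at s5, so Box (s and Box not q) is false at s3.
    At s3: Dia q requires q at some successor in {s5, s7, s8}.
      q holds at s5, so Dia q is true at s3.
Satisfying worlds: {s1, s3, s4, s5, s7, s8}

s1, s3, s4, s5, s7, s8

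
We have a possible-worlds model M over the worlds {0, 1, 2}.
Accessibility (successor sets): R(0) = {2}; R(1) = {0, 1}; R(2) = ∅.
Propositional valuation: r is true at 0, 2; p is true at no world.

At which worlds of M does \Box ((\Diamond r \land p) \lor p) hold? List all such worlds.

2

Recall that \Box ψ holds at a world iff ψ holds at every accessible world, and \Diamond ψ holds iff ψ holds at some accessible world.
Let φ = \Box ((\Diamond r \land p) \lor p). Evaluate φ at each world:
  0 (successors {2}): φ is false.
  1 (successors {0, 1}): φ is false.
  2 (successors ∅): φ is true.
For instance, at 1:
  At 1: \Box ((\Diamond r \land p) \lor p) requires (\Diamond r \land p) \lor p at every successor {0, 1}.
    (\Diamond r \land p) \lor p fails at 0, so \Box ((\Diamond r \land p) \lor p) is false at 1.
      At 0: \Diamond r \land p is false, p is false, so (\Diamond r \land p) \lor p is false.
Satisfying worlds: {2}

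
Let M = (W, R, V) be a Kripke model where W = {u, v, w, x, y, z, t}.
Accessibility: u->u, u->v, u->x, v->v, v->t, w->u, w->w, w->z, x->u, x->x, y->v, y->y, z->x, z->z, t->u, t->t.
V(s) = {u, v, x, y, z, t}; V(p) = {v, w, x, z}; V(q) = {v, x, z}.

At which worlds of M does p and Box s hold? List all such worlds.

v, x, z

Let φ = p and Box s. Evaluate φ at each world:
  u (successors {u, v, x}): φ is false.
  v (successors {v, t}): φ is true.
  w (successors {u, w, z}): φ is false.
  x (successors {u, x}): φ is true.
  y (successors {v, y}): φ is false.
  z (successors {x, z}): φ is true.
  t (successors {u, t}): φ is false.
For instance, at u:
  At u: p is false, Box s is true, so p and Box s is false.
    At u: Box s requires s at every successor {u, v, x}.
      At u: s is true.
      At v: s is true.
      At x: s is true.
    So Box s is true at u.
Satisfying worlds: {v, x, z}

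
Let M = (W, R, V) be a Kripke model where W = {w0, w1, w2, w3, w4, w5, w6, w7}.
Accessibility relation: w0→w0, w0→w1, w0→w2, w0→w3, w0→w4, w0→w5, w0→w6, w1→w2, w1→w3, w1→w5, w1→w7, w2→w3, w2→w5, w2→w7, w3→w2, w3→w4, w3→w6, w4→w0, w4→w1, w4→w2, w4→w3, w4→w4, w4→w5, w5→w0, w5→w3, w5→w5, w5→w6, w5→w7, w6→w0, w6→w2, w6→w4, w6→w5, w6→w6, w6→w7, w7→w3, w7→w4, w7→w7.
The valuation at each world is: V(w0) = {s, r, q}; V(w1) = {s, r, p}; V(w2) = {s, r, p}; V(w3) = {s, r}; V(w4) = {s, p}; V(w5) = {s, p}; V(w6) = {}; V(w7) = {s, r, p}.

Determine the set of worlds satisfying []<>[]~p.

none

Recall that []ψ holds at a world iff ψ holds at every accessible world, and <>ψ holds iff ψ holds at some accessible world.
Let φ = []<>[]~p. Evaluate φ at each world:
  w0 (successors {w0, w1, w2, w3, w4, w5, w6}): φ is false.
  w1 (successors {w2, w3, w5, w7}): φ is false.
  w2 (successors {w3, w5, w7}): φ is false.
  w3 (successors {w2, w4, w6}): φ is false.
  w4 (successors {w0, w1, w2, w3, w4, w5}): φ is false.
  w5 (successors {w0, w3, w5, w6, w7}): φ is false.
  w6 (successors {w0, w2, w4, w5, w6, w7}): φ is false.
  w7 (successors {w3, w4, w7}): φ is false.
For instance, at w3:
  At w3: []<>[]~p requires <>[]~p at every successor {w2, w4, w6}.
    <>[]~p fails at w2, so []<>[]~p is false at w3.
      At w2: <>[]~p requires []~p at some successor in {w3, w5, w7}.
        At w3: []~p is false.
        At w5: []~p is false.
        At w7: []~p is false.
      So <>[]~p is false at w2.
Satisfying worlds: none.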